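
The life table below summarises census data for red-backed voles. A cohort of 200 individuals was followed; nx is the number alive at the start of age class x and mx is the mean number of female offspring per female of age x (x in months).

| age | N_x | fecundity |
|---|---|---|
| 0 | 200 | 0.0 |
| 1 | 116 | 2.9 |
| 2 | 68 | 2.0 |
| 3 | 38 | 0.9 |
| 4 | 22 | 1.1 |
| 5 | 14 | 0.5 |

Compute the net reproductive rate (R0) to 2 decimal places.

lx = nx/n0 = nx/200: 1, 0.58, 0.34, 0.19, 0.11, 0.07
lx·mx by age: 0, 1.682, 0.68, 0.171, 0.121, 0.035
R0 = Σ lx·mx = 2.689 → 2.69

2.69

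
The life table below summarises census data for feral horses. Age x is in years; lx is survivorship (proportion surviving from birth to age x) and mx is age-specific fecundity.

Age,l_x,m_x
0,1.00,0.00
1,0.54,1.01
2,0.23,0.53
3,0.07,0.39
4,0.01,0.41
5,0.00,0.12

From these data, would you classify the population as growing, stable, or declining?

declining

R0 = Σ lx·mx = 0 + 0.5454 + 0.1219 + 0.0273 + 0.0041 + 0 = 0.6987
R0 < 1, so the population is declining.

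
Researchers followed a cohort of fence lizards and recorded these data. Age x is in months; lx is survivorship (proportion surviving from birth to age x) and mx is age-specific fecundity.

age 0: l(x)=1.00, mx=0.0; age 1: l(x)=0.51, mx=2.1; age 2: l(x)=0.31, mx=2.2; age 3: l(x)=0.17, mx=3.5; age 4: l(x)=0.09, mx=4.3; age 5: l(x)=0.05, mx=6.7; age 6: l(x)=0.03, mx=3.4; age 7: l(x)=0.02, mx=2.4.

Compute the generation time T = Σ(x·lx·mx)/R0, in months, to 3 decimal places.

lx·mx: 0, 1.071, 0.682, 0.595, 0.387, 0.335, 0.102, 0.048 → R0 = 3.22
x·lx·mx: 0, 1.071, 1.364, 1.785, 1.548, 1.675, 0.612, 0.336 → Σ = 8.391
T = 8.391 / 3.22 = 2.605901… → 2.606

2.606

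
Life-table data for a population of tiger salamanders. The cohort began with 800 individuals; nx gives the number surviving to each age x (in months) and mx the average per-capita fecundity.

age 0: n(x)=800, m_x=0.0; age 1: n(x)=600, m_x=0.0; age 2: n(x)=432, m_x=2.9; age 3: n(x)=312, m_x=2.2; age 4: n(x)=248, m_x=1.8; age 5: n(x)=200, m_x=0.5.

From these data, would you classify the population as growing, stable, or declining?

growing

lx = nx/n0 = nx/800: 1, 0.75, 0.54, 0.39, 0.31, 0.25
R0 = Σ lx·mx = 0 + 0 + 1.566 + 0.858 + 0.558 + 0.125 = 3.107
R0 > 1, so the population is growing.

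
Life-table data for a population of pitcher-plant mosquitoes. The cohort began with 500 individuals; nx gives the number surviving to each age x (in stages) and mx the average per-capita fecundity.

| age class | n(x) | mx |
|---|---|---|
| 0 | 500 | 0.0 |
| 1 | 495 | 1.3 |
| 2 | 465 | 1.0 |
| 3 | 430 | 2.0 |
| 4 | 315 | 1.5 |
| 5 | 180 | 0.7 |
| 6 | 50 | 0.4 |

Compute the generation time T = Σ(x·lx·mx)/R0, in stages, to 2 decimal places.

lx = nx/n0 = nx/500: 1, 0.99, 0.93, 0.86, 0.63, 0.36, 0.1
lx·mx: 0, 1.287, 0.93, 1.72, 0.945, 0.252, 0.04 → R0 = 5.174
x·lx·mx: 0, 1.287, 1.86, 5.16, 3.78, 1.26, 0.24 → Σ = 13.587
T = 13.587 / 5.174 = 2.626015… → 2.63

2.63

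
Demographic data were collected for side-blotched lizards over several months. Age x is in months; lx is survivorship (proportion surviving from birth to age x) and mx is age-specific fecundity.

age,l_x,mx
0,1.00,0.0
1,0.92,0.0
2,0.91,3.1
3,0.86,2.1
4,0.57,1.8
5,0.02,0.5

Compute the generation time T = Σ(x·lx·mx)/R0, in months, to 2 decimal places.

2.69

lx·mx: 0, 0, 2.821, 1.806, 1.026, 0.01 → R0 = 5.663
x·lx·mx: 0, 0, 5.642, 5.418, 4.104, 0.05 → Σ = 15.214
T = 15.214 / 5.663 = 2.686562… → 2.69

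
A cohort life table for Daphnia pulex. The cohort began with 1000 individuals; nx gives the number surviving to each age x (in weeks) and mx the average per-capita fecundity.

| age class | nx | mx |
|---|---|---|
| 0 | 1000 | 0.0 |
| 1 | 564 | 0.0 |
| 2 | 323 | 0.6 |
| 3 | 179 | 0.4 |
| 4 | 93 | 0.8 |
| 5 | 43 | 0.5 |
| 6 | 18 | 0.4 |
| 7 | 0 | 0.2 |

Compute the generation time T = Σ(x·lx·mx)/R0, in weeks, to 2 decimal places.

lx = nx/n0 = nx/1000: 1, 0.564, 0.323, 0.179, 0.093, 0.043, 0.018, 0
lx·mx: 0, 0, 0.1938, 0.0716, 0.0744, 0.0215, 0.0072, 0 → R0 = 0.3685
x·lx·mx: 0, 0, 0.3876, 0.2148, 0.2976, 0.1075, 0.0432, 0 → Σ = 1.0507
T = 1.0507 / 0.3685 = 2.851289… → 2.85

2.85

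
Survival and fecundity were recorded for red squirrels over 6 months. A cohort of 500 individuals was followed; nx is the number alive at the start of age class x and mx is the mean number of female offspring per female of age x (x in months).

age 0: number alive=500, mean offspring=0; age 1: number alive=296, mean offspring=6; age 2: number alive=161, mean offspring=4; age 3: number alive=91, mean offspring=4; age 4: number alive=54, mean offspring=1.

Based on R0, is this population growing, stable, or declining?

lx = nx/n0 = nx/500: 1, 0.592, 0.322, 0.182, 0.108
R0 = Σ lx·mx = 0 + 3.552 + 1.288 + 0.728 + 0.108 = 5.676
R0 > 1, so the population is growing.

growing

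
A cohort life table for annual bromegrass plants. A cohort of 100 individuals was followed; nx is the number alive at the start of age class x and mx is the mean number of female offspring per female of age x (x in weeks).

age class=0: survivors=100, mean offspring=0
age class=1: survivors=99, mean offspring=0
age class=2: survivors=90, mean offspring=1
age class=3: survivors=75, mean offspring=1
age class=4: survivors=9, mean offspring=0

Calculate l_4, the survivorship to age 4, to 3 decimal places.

l_4 = n_4/n_0 = 9/100 = 0.09 → 0.090

0.090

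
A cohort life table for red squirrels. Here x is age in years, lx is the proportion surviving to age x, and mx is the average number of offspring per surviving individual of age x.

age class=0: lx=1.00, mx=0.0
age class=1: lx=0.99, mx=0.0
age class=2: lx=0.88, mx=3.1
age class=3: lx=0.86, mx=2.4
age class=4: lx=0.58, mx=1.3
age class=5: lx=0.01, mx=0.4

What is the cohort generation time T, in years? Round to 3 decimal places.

lx·mx: 0, 0, 2.728, 2.064, 0.754, 0.004 → R0 = 5.55
x·lx·mx: 0, 0, 5.456, 6.192, 3.016, 0.02 → Σ = 14.684
T = 14.684 / 5.55 = 2.645766… → 2.646

2.646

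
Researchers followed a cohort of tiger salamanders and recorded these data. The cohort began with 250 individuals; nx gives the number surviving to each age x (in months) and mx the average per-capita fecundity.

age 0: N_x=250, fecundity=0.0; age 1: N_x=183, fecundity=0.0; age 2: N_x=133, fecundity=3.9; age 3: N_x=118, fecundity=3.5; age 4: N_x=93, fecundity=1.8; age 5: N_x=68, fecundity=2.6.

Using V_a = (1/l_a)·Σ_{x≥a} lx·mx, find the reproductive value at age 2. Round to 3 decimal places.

lx = nx/n0 = nx/250: 1, 0.732, 0.532, 0.472, 0.372, 0.272
lx·mx for x ≥ 2: 2.0748, 1.652, 0.6696, 0.7072 → sum = 5.1036
V_2 = 5.1036 / l_2 = 5.1036 / 0.532 = 9.593233… → 9.593

9.593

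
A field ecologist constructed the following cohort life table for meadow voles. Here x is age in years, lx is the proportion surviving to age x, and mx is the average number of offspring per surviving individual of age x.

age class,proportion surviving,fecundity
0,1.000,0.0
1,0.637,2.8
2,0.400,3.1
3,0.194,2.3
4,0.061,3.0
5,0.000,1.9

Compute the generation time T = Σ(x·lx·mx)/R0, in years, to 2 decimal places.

lx·mx: 0, 1.7836, 1.24, 0.4462, 0.183, 0 → R0 = 3.6528
x·lx·mx: 0, 1.7836, 2.48, 1.3386, 0.732, 0 → Σ = 6.3342
T = 6.3342 / 3.6528 = 1.734067… → 1.73

1.73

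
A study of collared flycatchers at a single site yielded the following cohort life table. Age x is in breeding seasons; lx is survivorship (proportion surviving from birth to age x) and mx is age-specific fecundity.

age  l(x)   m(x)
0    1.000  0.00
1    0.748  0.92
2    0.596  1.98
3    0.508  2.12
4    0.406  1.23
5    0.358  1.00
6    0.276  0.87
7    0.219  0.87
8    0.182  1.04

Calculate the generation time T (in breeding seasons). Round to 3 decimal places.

lx·mx: 0, 0.68816, 1.18008, 1.07696, 0.49938, 0.358, 0.24012, 0.19053, 0.18928 → R0 = 4.42251
x·lx·mx: 0, 0.68816, 2.36016, 3.23088, 1.99752, 1.79, 1.44072, 1.33371, 1.51424 → Σ = 14.35539
T = 14.35539 / 4.42251 = 3.245982… → 3.246

3.246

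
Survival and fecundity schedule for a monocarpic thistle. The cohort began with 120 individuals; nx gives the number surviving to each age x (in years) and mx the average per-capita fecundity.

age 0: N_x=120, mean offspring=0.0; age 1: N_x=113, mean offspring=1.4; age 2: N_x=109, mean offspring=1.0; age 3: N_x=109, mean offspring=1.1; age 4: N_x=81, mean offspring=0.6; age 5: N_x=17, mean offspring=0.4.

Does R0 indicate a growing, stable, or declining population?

growing

lx = nx/n0 = nx/120: 1, 0.94167…, 0.90833…, 0.90833…, 0.675, 0.14167…
R0 = Σ lx·mx = 0 + 1.318333… + 0.908333… + 0.999167… + 0.405 + 0.056667… = 3.6875…
R0 > 1, so the population is growing.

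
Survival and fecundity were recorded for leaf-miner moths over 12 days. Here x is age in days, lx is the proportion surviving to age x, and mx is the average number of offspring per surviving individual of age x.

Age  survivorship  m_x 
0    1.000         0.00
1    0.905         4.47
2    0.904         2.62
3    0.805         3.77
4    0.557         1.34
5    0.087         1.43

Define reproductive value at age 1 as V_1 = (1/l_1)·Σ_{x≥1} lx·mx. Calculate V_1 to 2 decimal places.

lx·mx for x ≥ 1: 4.04535, 2.36848, 3.03485, 0.74638, 0.12441 → sum = 10.31947
V_1 = 10.31947 / l_1 = 10.31947 / 0.905 = 11.402729… → 11.40

11.40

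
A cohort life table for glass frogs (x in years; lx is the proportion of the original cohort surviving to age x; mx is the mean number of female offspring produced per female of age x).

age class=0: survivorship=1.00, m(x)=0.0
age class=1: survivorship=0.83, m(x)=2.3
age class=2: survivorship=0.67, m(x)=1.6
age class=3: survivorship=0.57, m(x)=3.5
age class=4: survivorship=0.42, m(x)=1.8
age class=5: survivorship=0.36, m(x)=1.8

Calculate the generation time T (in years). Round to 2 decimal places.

lx·mx: 0, 1.909, 1.072, 1.995, 0.756, 0.648 → R0 = 6.38
x·lx·mx: 0, 1.909, 2.144, 5.985, 3.024, 3.24 → Σ = 16.302
T = 16.302 / 6.38 = 2.555172… → 2.56

2.56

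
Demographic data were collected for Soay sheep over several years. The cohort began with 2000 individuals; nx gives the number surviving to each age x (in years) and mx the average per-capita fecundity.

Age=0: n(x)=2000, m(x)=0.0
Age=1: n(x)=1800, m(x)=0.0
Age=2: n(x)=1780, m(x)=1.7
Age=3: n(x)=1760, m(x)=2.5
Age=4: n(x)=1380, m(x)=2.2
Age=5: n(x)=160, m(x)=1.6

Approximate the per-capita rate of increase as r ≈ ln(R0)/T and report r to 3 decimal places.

0.551

lx = nx/n0 = nx/2000: 1, 0.9, 0.89, 0.88, 0.69, 0.08
R0 = Σ lx·mx = 0 + 0 + 1.513 + 2.2 + 1.518 + 0.128 = 5.359
Σ x·lx·mx = 16.338; T = 16.338/5.359 = 3.0487…
r ≈ ln(R0)/T = ln(5.359)/3.0487… = 0.55065… → 0.551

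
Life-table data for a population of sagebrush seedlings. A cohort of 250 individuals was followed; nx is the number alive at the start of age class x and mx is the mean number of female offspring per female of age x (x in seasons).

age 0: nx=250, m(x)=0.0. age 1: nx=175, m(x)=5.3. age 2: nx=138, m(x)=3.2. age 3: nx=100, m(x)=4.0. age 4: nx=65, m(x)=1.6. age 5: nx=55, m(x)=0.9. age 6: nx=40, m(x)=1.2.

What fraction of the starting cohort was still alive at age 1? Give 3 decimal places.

0.700

l_1 = n_1/n_0 = 175/250 = 0.7 → 0.700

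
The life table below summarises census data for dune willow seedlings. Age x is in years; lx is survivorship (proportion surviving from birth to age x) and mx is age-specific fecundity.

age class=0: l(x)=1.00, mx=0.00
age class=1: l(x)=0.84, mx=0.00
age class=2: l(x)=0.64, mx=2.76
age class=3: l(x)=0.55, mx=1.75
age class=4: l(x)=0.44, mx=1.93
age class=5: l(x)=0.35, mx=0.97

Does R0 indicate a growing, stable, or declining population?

R0 = Σ lx·mx = 0 + 0 + 1.7664 + 0.9625 + 0.8492 + 0.3395 = 3.9176
R0 > 1, so the population is growing.

growing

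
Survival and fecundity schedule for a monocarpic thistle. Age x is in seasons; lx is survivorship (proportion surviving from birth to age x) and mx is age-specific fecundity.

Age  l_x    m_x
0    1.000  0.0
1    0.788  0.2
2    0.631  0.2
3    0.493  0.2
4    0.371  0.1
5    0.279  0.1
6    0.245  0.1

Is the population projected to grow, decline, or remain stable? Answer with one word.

R0 = Σ lx·mx = 0 + 0.1576 + 0.1262 + 0.0986 + 0.0371 + 0.0279 + 0.0245 = 0.4719
R0 < 1, so the population is declining.

declining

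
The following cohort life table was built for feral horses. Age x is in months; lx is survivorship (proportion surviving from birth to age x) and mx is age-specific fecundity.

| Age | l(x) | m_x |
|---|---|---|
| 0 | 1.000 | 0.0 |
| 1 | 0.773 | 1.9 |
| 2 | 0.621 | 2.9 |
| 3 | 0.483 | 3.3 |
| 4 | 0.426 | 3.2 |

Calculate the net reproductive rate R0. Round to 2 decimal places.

lx·mx by age: 0, 1.4687, 1.8009, 1.5939, 1.3632
R0 = Σ lx·mx = 6.2267 → 6.23

6.23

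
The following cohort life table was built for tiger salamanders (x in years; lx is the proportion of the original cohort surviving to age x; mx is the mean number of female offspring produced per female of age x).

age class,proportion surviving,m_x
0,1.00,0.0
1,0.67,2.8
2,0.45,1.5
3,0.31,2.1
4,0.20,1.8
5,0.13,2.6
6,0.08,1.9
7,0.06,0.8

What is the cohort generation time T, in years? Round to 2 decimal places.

lx·mx: 0, 1.876, 0.675, 0.651, 0.36, 0.338, 0.152, 0.048 → R0 = 4.1
x·lx·mx: 0, 1.876, 1.35, 1.953, 1.44, 1.69, 0.912, 0.336 → Σ = 9.557
T = 9.557 / 4.1 = 2.330976… → 2.33

2.33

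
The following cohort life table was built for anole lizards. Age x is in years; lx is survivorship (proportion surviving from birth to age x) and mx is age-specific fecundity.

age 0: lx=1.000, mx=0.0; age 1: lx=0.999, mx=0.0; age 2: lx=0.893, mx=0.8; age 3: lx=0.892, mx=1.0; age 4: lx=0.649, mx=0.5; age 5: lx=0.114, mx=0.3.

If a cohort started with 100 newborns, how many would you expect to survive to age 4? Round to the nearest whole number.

65

Expected survivors = N0 · l_4 = 100 × 0.649 = 64.9 → 65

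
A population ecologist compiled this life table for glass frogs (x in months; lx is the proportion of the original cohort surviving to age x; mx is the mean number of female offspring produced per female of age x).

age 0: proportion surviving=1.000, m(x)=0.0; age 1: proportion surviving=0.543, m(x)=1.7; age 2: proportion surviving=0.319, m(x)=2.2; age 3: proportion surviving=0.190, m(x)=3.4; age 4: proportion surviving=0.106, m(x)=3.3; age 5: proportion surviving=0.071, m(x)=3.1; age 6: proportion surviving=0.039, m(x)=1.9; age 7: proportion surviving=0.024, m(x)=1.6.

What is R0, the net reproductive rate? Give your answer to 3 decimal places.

lx·mx by age: 0, 0.9231, 0.7018, 0.646, 0.3498, 0.2201, 0.0741, 0.0384
R0 = Σ lx·mx = 2.9533 → 2.953

2.953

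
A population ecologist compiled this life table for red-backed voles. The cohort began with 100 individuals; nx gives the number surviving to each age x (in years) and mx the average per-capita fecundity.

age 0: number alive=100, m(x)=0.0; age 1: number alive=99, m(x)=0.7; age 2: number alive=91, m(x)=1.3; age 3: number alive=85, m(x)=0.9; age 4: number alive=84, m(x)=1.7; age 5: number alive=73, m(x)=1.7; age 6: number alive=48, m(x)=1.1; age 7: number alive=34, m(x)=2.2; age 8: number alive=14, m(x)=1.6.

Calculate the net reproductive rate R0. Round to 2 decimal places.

6.81

lx = nx/n0 = nx/100: 1, 0.99, 0.91, 0.85, 0.84, 0.73, 0.48, 0.34, 0.14
lx·mx by age: 0, 0.693, 1.183, 0.765, 1.428, 1.241, 0.528, 0.748, 0.224
R0 = Σ lx·mx = 6.81 → 6.81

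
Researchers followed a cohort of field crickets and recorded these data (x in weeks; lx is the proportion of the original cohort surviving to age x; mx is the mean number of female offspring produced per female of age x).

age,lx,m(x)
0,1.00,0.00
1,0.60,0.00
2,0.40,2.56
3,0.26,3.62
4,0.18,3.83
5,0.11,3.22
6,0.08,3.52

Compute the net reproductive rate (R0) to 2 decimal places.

3.29

lx·mx by age: 0, 0, 1.024, 0.9412, 0.6894, 0.3542, 0.2816
R0 = Σ lx·mx = 3.2904 → 3.29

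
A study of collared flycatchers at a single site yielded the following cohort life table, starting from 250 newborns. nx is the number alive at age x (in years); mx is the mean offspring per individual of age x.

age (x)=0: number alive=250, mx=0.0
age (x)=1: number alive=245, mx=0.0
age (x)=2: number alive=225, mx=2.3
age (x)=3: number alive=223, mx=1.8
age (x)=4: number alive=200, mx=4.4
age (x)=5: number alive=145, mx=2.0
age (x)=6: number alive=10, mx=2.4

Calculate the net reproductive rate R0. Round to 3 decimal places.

8.452

lx = nx/n0 = nx/250: 1, 0.98, 0.9, 0.892, 0.8, 0.58, 0.04
lx·mx by age: 0, 0, 2.07, 1.6056, 3.52, 1.16, 0.096
R0 = Σ lx·mx = 8.4516 → 8.452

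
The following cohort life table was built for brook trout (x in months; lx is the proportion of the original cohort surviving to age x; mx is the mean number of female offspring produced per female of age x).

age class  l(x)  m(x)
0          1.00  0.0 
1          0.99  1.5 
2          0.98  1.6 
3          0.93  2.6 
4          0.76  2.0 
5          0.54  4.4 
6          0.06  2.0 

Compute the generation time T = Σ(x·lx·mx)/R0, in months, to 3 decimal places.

3.221

lx·mx: 0, 1.485, 1.568, 2.418, 1.52, 2.376, 0.12 → R0 = 9.487
x·lx·mx: 0, 1.485, 3.136, 7.254, 6.08, 11.88, 0.72 → Σ = 30.555
T = 30.555 / 9.487 = 3.220723… → 3.221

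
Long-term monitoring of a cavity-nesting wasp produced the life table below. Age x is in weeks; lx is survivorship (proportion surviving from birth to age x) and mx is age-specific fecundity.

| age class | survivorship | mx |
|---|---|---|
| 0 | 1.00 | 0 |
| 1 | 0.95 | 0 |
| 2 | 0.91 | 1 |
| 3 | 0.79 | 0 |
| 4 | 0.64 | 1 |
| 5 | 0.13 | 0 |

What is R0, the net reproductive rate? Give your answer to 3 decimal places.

lx·mx by age: 0, 0, 0.91, 0, 0.64, 0
R0 = Σ lx·mx = 1.55 → 1.550

1.550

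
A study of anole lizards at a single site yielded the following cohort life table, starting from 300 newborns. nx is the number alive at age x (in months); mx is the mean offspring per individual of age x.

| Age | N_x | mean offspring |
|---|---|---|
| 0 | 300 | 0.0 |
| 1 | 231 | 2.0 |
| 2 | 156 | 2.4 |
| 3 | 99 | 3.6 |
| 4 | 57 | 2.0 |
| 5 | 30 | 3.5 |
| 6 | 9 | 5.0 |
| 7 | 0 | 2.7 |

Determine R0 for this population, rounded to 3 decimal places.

lx = nx/n0 = nx/300: 1, 0.77, 0.52, 0.33, 0.19, 0.1, 0.03, 0
lx·mx by age: 0, 1.54, 1.248, 1.188, 0.38, 0.35, 0.15, 0
R0 = Σ lx·mx = 4.856 → 4.856

4.856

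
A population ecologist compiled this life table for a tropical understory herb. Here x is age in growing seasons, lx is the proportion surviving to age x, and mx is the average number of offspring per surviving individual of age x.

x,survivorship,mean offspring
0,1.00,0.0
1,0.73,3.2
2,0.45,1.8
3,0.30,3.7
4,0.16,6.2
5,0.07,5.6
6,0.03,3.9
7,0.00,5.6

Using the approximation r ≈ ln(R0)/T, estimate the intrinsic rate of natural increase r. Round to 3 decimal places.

0.724

R0 = Σ lx·mx = 0 + 2.336 + 0.81 + 1.11 + 0.992 + 0.392 + 0.117 + 0 = 5.757
Σ x·lx·mx = 13.916; T = 13.916/5.757 = 2.41723…
r ≈ ln(R0)/T = ln(5.757)/2.41723… = 0.72414… → 0.724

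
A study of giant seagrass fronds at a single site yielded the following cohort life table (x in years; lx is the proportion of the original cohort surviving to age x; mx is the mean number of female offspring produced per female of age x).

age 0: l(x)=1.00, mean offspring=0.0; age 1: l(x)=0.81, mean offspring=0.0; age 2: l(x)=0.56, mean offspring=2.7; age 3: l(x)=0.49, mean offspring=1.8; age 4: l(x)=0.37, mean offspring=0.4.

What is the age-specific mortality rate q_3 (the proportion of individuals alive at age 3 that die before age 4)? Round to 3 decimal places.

q_3 = (l_3 − l_4) / l_3 = (0.49 − 0.37) / 0.49
     = 0.12 / 0.49 = 0.244898… → 0.245

0.245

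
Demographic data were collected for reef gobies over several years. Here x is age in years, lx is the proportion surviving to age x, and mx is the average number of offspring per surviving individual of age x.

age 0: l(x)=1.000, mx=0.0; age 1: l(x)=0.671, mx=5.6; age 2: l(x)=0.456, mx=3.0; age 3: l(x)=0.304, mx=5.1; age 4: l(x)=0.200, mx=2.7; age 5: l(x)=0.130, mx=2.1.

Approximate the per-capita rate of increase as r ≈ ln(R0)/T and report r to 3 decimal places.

R0 = Σ lx·mx = 0 + 3.7576 + 1.368 + 1.5504 + 0.54 + 0.273 = 7.489
Σ x·lx·mx = 14.6698; T = 14.6698/7.489 = 1.95885…
r ≈ ln(R0)/T = ln(7.489)/1.95885… = 1.02787… → 1.028

1.028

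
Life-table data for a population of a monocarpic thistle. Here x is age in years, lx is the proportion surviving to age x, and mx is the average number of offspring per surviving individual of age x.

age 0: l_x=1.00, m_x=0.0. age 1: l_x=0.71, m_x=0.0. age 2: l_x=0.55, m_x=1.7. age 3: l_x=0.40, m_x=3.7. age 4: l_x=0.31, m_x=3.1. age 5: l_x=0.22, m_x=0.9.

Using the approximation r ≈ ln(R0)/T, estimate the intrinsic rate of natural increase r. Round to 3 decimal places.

0.408

R0 = Σ lx·mx = 0 + 0 + 0.935 + 1.48 + 0.961 + 0.198 = 3.574
Σ x·lx·mx = 11.144; T = 11.144/3.574 = 3.11807…
r ≈ ln(R0)/T = ln(3.574)/3.11807… = 0.40848… → 0.408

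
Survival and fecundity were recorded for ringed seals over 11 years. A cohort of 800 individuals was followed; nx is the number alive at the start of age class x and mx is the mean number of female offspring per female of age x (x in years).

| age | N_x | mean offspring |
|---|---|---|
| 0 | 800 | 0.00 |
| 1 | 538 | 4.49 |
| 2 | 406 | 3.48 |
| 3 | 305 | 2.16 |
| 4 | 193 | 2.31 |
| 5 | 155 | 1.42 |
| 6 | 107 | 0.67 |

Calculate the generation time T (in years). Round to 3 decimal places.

2.016

lx = nx/n0 = nx/800: 1, 0.6725, 0.5075, 0.38125, 0.24125, 0.19375, 0.13375
lx·mx: 0, 3.019525, 1.7661, 0.8235…, 0.557288…, 0.275125…, 0.089613… → R0 = 6.53115…
x·lx·mx: 0, 3.019525, 3.5322, 2.4705…, 2.22915…, 1.375625…, 0.537675… → Σ = 13.164675…
T = 13.164675… / 6.53115… = 2.015675… → 2.016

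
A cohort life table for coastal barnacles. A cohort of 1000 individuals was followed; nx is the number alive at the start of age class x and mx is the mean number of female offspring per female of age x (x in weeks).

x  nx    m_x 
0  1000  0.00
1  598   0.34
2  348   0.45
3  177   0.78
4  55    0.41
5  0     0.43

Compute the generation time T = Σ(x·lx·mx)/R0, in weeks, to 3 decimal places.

lx = nx/n0 = nx/1000: 1, 0.598, 0.348, 0.177, 0.055, 0
lx·mx: 0, 0.20332, 0.1566, 0.13806, 0.02255, 0 → R0 = 0.52053
x·lx·mx: 0, 0.20332, 0.3132, 0.41418, 0.0902, 0 → Σ = 1.0209
T = 1.0209 / 0.52053 = 1.96127… → 1.961

1.961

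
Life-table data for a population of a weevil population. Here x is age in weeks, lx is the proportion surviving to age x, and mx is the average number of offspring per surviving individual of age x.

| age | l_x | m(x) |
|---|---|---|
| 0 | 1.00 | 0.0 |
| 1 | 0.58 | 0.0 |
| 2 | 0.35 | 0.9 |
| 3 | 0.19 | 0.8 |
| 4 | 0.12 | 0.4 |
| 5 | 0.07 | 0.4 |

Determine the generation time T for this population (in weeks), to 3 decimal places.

2.611

lx·mx: 0, 0, 0.315, 0.152, 0.048, 0.028 → R0 = 0.543
x·lx·mx: 0, 0, 0.63, 0.456, 0.192, 0.14 → Σ = 1.418
T = 1.418 / 0.543 = 2.611418… → 2.611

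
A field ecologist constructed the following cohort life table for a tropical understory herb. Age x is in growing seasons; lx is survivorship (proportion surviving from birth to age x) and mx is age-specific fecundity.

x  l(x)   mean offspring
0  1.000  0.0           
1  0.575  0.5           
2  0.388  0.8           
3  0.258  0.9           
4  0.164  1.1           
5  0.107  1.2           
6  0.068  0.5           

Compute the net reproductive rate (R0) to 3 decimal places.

1.173

lx·mx by age: 0, 0.2875, 0.3104, 0.2322, 0.1804, 0.1284, 0.034
R0 = Σ lx·mx = 1.1729 → 1.173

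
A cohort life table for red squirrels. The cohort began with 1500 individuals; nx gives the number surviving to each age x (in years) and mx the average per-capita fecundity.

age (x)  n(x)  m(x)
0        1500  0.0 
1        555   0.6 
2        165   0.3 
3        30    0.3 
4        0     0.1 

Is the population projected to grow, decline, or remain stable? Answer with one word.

declining

lx = nx/n0 = nx/1500: 1, 0.37, 0.11, 0.02, 0
R0 = Σ lx·mx = 0 + 0.222 + 0.033 + 0.006 + 0 = 0.261
R0 < 1, so the population is declining.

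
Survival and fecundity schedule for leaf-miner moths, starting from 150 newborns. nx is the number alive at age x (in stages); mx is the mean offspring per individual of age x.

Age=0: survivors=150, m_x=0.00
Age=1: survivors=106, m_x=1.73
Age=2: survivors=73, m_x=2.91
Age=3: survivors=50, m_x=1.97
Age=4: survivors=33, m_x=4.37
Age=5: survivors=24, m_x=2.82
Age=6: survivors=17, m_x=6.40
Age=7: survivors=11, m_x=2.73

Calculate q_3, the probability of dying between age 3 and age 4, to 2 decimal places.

lx = nx/n0 = nx/150: 1, 0.70667…, 0.48667…, 0.33333…, 0.22, 0.16, 0.11333…, 0.07333…
q_3 = (l_3 − l_4) / l_3 = (0.333333… − 0.22) / 0.333333…
     = 0.113333… / 0.333333… = 0.34… → 0.34

0.34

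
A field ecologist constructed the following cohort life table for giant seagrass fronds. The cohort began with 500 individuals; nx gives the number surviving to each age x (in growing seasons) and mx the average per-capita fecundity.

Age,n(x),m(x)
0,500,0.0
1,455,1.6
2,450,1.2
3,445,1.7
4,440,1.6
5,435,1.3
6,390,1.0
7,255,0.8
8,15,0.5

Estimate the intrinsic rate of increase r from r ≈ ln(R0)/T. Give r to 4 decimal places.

0.5903

lx = nx/n0 = nx/500: 1, 0.91, 0.9, 0.89, 0.88, 0.87, 0.78, 0.51, 0.03
R0 = Σ lx·mx = 0 + 1.456 + 1.08 + 1.513 + 1.408 + 1.131 + 0.78 + 0.408 + 0.015 = 7.791
Σ x·lx·mx = 27.098; T = 27.098/7.791 = 3.47812…
r ≈ ln(R0)/T = ln(7.791)/3.47812… = 0.590253… → 0.5903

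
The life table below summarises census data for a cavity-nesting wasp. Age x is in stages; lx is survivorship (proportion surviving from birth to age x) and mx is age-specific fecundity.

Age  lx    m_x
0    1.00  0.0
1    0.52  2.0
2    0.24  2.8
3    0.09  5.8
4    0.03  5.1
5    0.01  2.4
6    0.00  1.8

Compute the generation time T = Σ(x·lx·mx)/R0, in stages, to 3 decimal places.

lx·mx: 0, 1.04, 0.672, 0.522, 0.153, 0.024, 0 → R0 = 2.411
x·lx·mx: 0, 1.04, 1.344, 1.566, 0.612, 0.12, 0 → Σ = 4.682
T = 4.682 / 2.411 = 1.941933… → 1.942

1.942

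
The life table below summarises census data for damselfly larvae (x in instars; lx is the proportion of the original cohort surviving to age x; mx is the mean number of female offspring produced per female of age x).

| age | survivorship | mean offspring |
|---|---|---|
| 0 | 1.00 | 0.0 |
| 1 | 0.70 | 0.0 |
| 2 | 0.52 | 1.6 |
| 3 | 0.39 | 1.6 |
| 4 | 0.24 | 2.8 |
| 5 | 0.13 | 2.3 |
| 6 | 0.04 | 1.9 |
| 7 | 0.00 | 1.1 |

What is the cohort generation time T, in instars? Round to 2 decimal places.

lx·mx: 0, 0, 0.832, 0.624, 0.672, 0.299, 0.076, 0 → R0 = 2.503
x·lx·mx: 0, 0, 1.664, 1.872, 2.688, 1.495, 0.456, 0 → Σ = 8.175
T = 8.175 / 2.503 = 3.266081… → 3.27

3.27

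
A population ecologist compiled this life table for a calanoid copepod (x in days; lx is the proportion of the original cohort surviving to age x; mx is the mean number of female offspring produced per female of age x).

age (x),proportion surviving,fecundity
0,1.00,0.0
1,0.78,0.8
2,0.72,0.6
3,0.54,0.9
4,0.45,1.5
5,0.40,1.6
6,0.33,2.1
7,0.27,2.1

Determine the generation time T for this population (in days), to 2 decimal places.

lx·mx: 0, 0.624, 0.432, 0.486, 0.675, 0.64, 0.693, 0.567 → R0 = 4.117
x·lx·mx: 0, 0.624, 0.864, 1.458, 2.7, 3.2, 4.158, 3.969 → Σ = 16.973
T = 16.973 / 4.117 = 4.122662… → 4.12

4.12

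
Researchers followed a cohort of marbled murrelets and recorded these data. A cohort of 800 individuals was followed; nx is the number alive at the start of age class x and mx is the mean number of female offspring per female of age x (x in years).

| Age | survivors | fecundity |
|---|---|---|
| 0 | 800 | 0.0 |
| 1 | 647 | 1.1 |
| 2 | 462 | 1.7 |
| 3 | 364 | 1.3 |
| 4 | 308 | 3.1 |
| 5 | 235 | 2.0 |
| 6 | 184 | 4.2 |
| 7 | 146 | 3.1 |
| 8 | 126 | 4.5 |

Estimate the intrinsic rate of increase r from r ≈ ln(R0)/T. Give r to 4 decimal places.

lx = nx/n0 = nx/800: 1, 0.80875, 0.5775, 0.455, 0.385, 0.29375, 0.23, 0.1825, 0.1575
R0 = Σ lx·mx = 0 + 0.88963… + 0.98175 + 0.5915 + 1.1935 + 0.5875… + 0.966 + 0.56575 + 0.70875 = 6.484375
Σ x·lx·mx = 27.765375; T = 27.765375/6.484375 = 4.28189…
r ≈ ln(R0)/T = ln(6.484375)/4.28189… = 0.436582… → 0.4366

0.4366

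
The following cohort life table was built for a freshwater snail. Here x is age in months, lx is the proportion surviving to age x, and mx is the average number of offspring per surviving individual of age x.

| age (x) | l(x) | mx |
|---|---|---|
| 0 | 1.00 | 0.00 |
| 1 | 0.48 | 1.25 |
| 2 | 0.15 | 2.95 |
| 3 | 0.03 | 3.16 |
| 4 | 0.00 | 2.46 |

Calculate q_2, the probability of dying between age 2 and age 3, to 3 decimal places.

q_2 = (l_2 − l_3) / l_2 = (0.15 − 0.03) / 0.15
     = 0.12 / 0.15 = 0.8 → 0.800

0.800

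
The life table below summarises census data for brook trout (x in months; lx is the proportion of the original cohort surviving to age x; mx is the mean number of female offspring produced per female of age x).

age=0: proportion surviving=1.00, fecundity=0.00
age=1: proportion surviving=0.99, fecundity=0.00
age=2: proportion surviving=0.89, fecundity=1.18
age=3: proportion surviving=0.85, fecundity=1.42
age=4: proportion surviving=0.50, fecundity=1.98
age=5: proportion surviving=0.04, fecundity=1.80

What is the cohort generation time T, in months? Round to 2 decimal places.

lx·mx: 0, 0, 1.0502, 1.207, 0.99, 0.072 → R0 = 3.3192
x·lx·mx: 0, 0, 2.1004, 3.621, 3.96, 0.36 → Σ = 10.0414
T = 10.0414 / 3.3192 = 3.025247… → 3.03

3.03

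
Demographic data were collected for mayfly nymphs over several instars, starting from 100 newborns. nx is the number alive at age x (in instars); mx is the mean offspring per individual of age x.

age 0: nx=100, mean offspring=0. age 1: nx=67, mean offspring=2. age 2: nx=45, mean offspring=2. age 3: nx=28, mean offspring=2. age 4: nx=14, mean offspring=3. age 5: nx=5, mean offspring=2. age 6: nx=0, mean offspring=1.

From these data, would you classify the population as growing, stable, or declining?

growing

lx = nx/n0 = nx/100: 1, 0.67, 0.45, 0.28, 0.14, 0.05, 0
R0 = Σ lx·mx = 0 + 1.34 + 0.9 + 0.56 + 0.42 + 0.1 + 0 = 3.32
R0 > 1, so the population is growing.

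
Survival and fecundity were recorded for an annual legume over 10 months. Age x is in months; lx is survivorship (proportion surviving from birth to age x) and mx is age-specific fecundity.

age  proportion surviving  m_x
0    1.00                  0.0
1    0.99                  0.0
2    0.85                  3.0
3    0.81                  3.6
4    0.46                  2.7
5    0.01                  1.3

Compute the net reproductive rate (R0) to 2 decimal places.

lx·mx by age: 0, 0, 2.55, 2.916, 1.242, 0.013
R0 = Σ lx·mx = 6.721 → 6.72

6.72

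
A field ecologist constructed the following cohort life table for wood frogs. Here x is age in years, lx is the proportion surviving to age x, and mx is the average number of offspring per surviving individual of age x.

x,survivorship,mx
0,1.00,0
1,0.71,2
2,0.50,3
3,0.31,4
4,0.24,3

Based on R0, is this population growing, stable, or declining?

growing

R0 = Σ lx·mx = 0 + 1.42 + 1.5 + 1.24 + 0.72 = 4.88
R0 > 1, so the population is growing.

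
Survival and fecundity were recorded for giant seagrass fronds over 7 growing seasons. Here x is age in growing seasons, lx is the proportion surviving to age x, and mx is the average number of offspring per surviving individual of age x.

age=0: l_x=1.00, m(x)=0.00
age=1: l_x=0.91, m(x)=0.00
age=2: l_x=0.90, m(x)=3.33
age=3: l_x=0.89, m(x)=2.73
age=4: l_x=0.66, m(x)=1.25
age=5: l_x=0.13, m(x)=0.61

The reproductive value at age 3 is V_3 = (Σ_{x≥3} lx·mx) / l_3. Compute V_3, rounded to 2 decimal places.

3.75

lx·mx for x ≥ 3: 2.4297, 0.825, 0.0793 → sum = 3.334
V_3 = 3.334 / l_3 = 3.334 / 0.89 = 3.746067… → 3.75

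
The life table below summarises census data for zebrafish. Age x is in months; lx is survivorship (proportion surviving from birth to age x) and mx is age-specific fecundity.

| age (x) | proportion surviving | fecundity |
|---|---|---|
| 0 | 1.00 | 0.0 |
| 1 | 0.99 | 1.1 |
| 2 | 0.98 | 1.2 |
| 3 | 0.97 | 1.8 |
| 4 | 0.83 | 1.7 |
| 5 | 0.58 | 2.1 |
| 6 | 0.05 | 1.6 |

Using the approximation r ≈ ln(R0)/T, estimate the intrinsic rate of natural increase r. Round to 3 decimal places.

0.613

R0 = Σ lx·mx = 0 + 1.089 + 1.176 + 1.746 + 1.411 + 1.218 + 0.08 = 6.72
Σ x·lx·mx = 20.893; T = 20.893/6.72 = 3.10908…
r ≈ ln(R0)/T = ln(6.72)/3.10908… = 0.61275… → 0.613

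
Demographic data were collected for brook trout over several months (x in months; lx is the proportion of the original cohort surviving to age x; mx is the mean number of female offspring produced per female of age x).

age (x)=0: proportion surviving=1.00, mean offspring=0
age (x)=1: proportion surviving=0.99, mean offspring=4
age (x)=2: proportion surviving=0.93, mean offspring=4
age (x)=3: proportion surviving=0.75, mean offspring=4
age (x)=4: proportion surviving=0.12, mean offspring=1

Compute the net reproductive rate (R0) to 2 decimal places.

lx·mx by age: 0, 3.96, 3.72, 3, 0.12
R0 = Σ lx·mx = 10.8 → 10.80

10.80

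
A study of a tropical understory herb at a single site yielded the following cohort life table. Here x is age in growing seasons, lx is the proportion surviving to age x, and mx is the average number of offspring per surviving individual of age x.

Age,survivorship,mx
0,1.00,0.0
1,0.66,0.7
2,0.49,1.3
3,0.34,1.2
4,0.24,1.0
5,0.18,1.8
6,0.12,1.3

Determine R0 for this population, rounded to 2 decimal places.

lx·mx by age: 0, 0.462, 0.637, 0.408, 0.24, 0.324, 0.156
R0 = Σ lx·mx = 2.227 → 2.23

2.23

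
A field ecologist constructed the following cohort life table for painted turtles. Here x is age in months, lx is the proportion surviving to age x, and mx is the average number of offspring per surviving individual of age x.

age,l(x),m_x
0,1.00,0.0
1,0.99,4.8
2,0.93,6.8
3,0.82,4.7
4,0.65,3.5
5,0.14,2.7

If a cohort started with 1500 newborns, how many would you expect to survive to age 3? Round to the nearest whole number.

Expected survivors = N0 · l_3 = 1500 × 0.82 = 1230 → 1230

1230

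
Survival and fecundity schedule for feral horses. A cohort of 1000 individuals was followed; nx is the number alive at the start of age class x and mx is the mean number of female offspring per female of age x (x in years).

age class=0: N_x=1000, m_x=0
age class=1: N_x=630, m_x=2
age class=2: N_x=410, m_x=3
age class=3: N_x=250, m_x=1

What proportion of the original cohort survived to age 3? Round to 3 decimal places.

l_3 = n_3/n_0 = 250/1000 = 0.25 → 0.250

0.250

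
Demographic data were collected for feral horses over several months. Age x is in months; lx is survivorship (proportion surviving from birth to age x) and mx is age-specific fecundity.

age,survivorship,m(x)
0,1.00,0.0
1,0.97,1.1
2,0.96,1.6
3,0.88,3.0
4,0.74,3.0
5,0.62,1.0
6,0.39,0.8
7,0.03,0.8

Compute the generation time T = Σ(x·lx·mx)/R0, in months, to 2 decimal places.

3.10

lx·mx: 0, 1.067, 1.536, 2.64, 2.22, 0.62, 0.312, 0.024 → R0 = 8.419
x·lx·mx: 0, 1.067, 3.072, 7.92, 8.88, 3.1, 1.872, 0.168 → Σ = 26.079
T = 26.079 / 8.419 = 3.097636… → 3.10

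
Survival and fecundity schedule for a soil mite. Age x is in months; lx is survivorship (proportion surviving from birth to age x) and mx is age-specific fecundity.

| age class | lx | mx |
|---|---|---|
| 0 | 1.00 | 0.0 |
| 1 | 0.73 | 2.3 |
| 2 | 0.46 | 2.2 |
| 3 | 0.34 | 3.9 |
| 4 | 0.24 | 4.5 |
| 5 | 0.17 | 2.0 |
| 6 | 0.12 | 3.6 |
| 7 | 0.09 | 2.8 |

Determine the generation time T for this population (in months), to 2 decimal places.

2.95

lx·mx: 0, 1.679, 1.012, 1.326, 1.08, 0.34, 0.432, 0.252 → R0 = 6.121
x·lx·mx: 0, 1.679, 2.024, 3.978, 4.32, 1.7, 2.592, 1.764 → Σ = 18.057
T = 18.057 / 6.121 = 2.950008… → 2.95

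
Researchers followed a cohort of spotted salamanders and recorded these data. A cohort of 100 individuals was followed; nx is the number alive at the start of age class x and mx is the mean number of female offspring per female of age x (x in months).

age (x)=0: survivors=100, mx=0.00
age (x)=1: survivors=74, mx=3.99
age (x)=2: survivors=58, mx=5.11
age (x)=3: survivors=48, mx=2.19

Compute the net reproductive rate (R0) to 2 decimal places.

lx = nx/n0 = nx/100: 1, 0.74, 0.58, 0.48
lx·mx by age: 0, 2.9526, 2.9638, 1.0512
R0 = Σ lx·mx = 6.9676 → 6.97

6.97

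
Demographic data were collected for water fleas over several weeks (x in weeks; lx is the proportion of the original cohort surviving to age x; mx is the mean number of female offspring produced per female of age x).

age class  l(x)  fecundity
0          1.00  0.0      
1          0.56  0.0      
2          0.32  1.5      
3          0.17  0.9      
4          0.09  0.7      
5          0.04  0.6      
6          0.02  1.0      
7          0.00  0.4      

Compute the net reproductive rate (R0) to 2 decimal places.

lx·mx by age: 0, 0, 0.48, 0.153, 0.063, 0.024, 0.02, 0
R0 = Σ lx·mx = 0.74 → 0.74

0.74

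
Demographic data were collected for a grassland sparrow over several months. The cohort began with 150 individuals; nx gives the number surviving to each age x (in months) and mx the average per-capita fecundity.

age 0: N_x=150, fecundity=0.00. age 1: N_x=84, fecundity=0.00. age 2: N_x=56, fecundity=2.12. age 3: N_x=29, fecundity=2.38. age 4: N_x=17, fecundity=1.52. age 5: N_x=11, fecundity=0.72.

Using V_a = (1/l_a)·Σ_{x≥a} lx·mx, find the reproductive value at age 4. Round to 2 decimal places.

lx = nx/n0 = nx/150: 1, 0.56, 0.37333…, 0.19333…, 0.11333…, 0.07333…
lx·mx for x ≥ 4: 0.172267…, 0.0528… → sum = 0.225067…
V_4 = 0.225067… / l_4 = 0.225067… / 0.113333… = 1.985882… → 1.99

1.99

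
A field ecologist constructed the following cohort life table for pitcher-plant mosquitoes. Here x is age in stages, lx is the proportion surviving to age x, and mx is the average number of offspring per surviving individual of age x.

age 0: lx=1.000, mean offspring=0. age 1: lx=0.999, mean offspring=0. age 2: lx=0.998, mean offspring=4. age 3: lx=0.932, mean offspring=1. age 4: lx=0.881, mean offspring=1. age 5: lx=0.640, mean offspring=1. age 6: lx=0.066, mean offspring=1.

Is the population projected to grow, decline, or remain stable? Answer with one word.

R0 = Σ lx·mx = 0 + 0 + 3.992 + 0.932 + 0.881 + 0.64 + 0.066 = 6.511
R0 > 1, so the population is growing.

growing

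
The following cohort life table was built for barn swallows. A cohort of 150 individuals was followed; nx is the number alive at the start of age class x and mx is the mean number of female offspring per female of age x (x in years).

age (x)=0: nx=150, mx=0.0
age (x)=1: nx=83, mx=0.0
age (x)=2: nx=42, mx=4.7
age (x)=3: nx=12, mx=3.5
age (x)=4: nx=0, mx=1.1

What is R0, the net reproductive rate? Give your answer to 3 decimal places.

lx = nx/n0 = nx/150: 1, 0.55333…, 0.28, 0.08, 0
lx·mx by age: 0, 0, 1.316, 0.28, 0
R0 = Σ lx·mx = 1.596… → 1.596

1.596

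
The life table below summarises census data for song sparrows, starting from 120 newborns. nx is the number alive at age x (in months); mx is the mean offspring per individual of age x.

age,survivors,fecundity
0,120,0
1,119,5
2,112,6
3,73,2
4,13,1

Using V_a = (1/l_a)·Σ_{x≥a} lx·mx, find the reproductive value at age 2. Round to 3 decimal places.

7.420

lx = nx/n0 = nx/120: 1, 0.99167…, 0.93333…, 0.60833…, 0.10833…
lx·mx for x ≥ 2: 5.6…, 1.216667…, 0.108333… → sum = 6.925…
V_2 = 6.925… / l_2 = 6.925… / 0.933333… = 7.419643… → 7.420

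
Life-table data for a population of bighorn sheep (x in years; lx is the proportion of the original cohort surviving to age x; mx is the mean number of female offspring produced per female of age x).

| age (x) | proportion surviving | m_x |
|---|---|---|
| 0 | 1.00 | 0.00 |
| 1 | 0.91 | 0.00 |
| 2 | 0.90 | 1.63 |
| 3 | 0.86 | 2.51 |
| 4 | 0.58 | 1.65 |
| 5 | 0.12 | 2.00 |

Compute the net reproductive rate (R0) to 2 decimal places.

4.82

lx·mx by age: 0, 0, 1.467, 2.1586, 0.957, 0.24
R0 = Σ lx·mx = 4.8226 → 4.82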